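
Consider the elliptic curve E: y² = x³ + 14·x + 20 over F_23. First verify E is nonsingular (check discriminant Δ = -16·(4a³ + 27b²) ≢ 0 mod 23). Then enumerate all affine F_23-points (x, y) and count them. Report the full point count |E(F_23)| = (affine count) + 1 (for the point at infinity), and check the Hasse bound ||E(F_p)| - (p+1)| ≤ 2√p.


Affine points = {(1, 9), (1, 14), (4, 5), (4, 18), (5, 10), (5, 13), (7, 1), (7, 22), (8, 0), (9, 1), (9, 22), (14, 4), (14, 19), (16, 4), (16, 19), (18, 3), (18, 20)}; affine count = 17; |E(F_23)| = 18.

Discriminant check: Δ ∝ 4a³ + 27b² = 4·14³ + 27·20² = 4·2744 + 27·400 ≡ 18 (mod 23). Nonzero ⇒ E is nonsingular.
For each x ∈ F_23, compute rhs = x³ + 14·x + 20 mod 23, then count y ∈ F_23 with y² ≡ rhs.
  x = 0: rhs = 20, matching y values: none (0 points).
  x = 1: rhs = 12, matching y values: 9, 14 (2 points).
  x = 2: rhs = 10, matching y values: none (0 points).
  x = 3: rhs = 20, matching y values: none (0 points).
  x = 4: rhs = 2, matching y values: 5, 18 (2 points).
  x = 5: rhs = 8, matching y values: 10, 13 (2 points).
  x = 6: rhs = 21, matching y values: none (0 points).
  x = 7: rhs = 1, matching y values: 1, 22 (2 points).
  x = 8: rhs = 0, matching y values: 0 (1 points).
  x = 9: rhs = 1, matching y values: 1, 22 (2 points).
  x = 10: rhs = 10, matching y values: none (0 points).
  x = 11: rhs = 10, matching y values: none (0 points).
  x = 12: rhs = 7, matching y values: none (0 points).
  x = 13: rhs = 7, matching y values: none (0 points).
  x = 14: rhs = 16, matching y values: 4, 19 (2 points).
  x = 15: rhs = 17, matching y values: none (0 points).
  x = 16: rhs = 16, matching y values: 4, 19 (2 points).
  x = 17: rhs = 19, matching y values: none (0 points).
  x = 18: rhs = 9, matching y values: 3, 20 (2 points).
  x = 19: rhs = 15, matching y values: none (0 points).
  x = 20: rhs = 20, matching y values: none (0 points).
  x = 21: rhs = 7, matching y values: none (0 points).
  x = 22: rhs = 5, matching y values: none (0 points).
Total affine count: 17.
Full point count |E(F_23)| = 17 + 1 = 18.
Hasse bound: |18 − (23+1)| = |-6| = 6 ≤ 2√23 ≈ 9.5917 ✓.


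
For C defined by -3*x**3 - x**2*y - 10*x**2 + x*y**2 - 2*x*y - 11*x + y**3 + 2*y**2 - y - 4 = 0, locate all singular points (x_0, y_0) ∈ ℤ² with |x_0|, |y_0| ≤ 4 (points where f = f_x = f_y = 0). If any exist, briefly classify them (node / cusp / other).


Singular points: {(-1, 0)}; classification: node.

Compute partial derivatives:
  f_x = -9*x**2 - 2*x*y - 20*x + y**2 - 2*y - 11.
  f_y = -x**2 + 2*x*y - 2*x + 3*y**2 + 4*y - 1.
Scan x_0 ∈ {−4, ..., 4}. For each x_0, f_y(x_0, y) is a polynomial in y; find its integer roots y ∈ {−4, ..., 4}, then test f_x and f at those candidates.
  x = -4: f_y(-4, y) = 3*y**2 - 4*y - 9; no integer root y with |y| ≤ 4.
  x = -3: f_y(-3, y) = 3*y**2 - 2*y - 4; no integer root y with |y| ≤ 4.
  x = -2: f_y(-2, y) = 3*y**2 - 1; no integer root y with |y| ≤ 4.
  x = -1: f_y(-1, y) = 3*y**2 + 2*y; vanishes at y ∈ {0}. (-1, 0): f_x = 0, f = 0 — SINGULAR.
  x = 0: f_y(0, y) = 3*y**2 + 4*y - 1; no integer root y with |y| ≤ 4.
  x = 1: f_y(1, y) = 3*y**2 + 6*y - 4; no integer root y with |y| ≤ 4.
  x = 2: f_y(2, y) = 3*y**2 + 8*y - 9; no integer root y with |y| ≤ 4.
  x = 3: f_y(3, y) = 3*y**2 + 10*y - 16; no integer root y with |y| ≤ 4.
  x = 4: f_y(4, y) = 3*y**2 + 12*y - 25; no integer root y with |y| ≤ 4.
Only singular point on the grid: (-1, 0).
Classify: substitute x = -1 + u, y = 0 + v and expand: f = -3*u**3 - u**2*v - u**2 + u*v**2 + v**3 + v**2.
No constant or linear terms (consistent with a singular point). Quadratic part: -u**2 + v**2. Cubic part: -3*u**3 - u**2*v + u*v**2 + v**3.
The quadratic part v**2 - u**2 = (v − u)(v + u) splits into two distinct linear factors, so there are two distinct tangent lines y − 0 = ±(x − -1) — this is a node (ordinary double point).
Classification: node.


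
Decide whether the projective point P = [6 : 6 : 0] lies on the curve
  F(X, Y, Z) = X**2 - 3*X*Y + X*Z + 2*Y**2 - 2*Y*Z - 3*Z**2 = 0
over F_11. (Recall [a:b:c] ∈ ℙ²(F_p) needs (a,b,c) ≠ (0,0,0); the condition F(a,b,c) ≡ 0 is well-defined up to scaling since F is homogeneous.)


F(6,6,0) ≡ 0 (mod 11); P is on the curve.

Evaluate F(6, 6, 0) term-by-term (mod 11).
  X**2 ↦ 1·36·1·1 = 36
  -3*X*Y ↦ -3·6·6·1 = -108
  X*Z ↦ 1·6·1·0 = 0
  2*Y**2 ↦ 2·1·36·1 = 72
  -2*Y*Z ↦ -2·1·6·0 = 0
  -3*Z**2 ↦ -3·1·1·0 = 0
Sum: F(6, 6, 0) = (36) + (-108) + (0) + (72) + (0) + (0) = 0.
Reducing mod 11: 0 ≡ 0 (mod 11).
Since F(a, b, c) ≡ 0 (mod 11), P lies on the curve.


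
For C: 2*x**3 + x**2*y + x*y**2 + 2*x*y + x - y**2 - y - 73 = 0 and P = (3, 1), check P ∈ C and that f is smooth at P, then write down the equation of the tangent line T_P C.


Tangent line at P: 64*x + 18*y - 210 = 0.

Step 1: f(3, 1) = 0, so P lies on C.
Step 2: partial derivatives
  f_x(x, y) = 6*x**2 + 2*x*y + y**2 + 2*y + 1, f_y(x, y) = x**2 + 2*x*y + 2*x - 2*y - 1.
  f_x(P) = 64, f_y(P) = 18 (gradient nonzero, so P is smooth).
Step 3: tangent line at P: 64·(x − 3) + 18·(y − 1) = 0.
Expanding: 64*x + 18*y - 210 = 0.


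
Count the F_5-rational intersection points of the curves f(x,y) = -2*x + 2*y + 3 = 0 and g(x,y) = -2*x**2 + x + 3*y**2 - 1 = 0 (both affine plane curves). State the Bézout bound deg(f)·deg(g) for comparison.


Common zeros: {(1, 2), (2, 3)}; count = 2; Bézout bound = 2.

deg(f) = 1, deg(g) = 2, so Bézout bound = 2.
Scan x ∈ F_5. For each x, list the y ∈ F_5 with f(x, y) ≡ 0 and those with g(x, y) ≡ 0 (mod 5); the common zeros in that column are the intersection.
  x = 0: f ≡ 0 at y ∈ {1}; g ≡ 0 at y ∈ ∅; common: ∅.
  x = 1: f ≡ 0 at y ∈ {2}; g ≡ 0 at y ∈ {2, 3}; common: {2}.
  x = 2: f ≡ 0 at y ∈ {3}; g ≡ 0 at y ∈ {2, 3}; common: {3}.
  x = 3: f ≡ 0 at y ∈ {4}; g ≡ 0 at y ∈ ∅; common: ∅.
  x = 4: f ≡ 0 at y ∈ {0}; g ≡ 0 at y ∈ ∅; common: ∅.
Collecting: common zeros = {(1, 2), (2, 3)}, so the count is 2.
Comparison with the Bézout bound: 2 ≤ 2 = deg(f)·deg(g), as expected for curves with no common component (the bound is attained).


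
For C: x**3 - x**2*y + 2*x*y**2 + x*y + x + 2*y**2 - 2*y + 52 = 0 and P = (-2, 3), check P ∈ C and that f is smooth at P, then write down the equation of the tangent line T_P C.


Tangent line at P: 46*x - 20*y + 152 = 0.

Step 1: f(-2, 3) = 0, so P lies on C.
Step 2: partial derivatives
  f_x(x, y) = 3*x**2 - 2*x*y + 2*y**2 + y + 1, f_y(x, y) = -x**2 + 4*x*y + x + 4*y - 2.
  f_x(P) = 46, f_y(P) = -20 (gradient nonzero, so P is smooth).
Step 3: tangent line at P: 46·(x − -2) + -20·(y − 3) = 0.
Expanding: 46*x - 20*y + 152 = 0.


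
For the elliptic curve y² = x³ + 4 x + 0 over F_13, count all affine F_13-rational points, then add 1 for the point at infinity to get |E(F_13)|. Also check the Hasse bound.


Affine points = {(0, 0), (2, 4), (2, 9), (3, 0), (10, 0), (11, 6), (11, 7)}; affine count = 7; |E(F_13)| = 8.

Discriminant check: Δ ∝ 4a³ + 27b² = 4·4³ + 27·0² = 4·64 + 27·0 ≡ 9 (mod 13). Nonzero ⇒ E is nonsingular.
For each x ∈ F_13, compute rhs = x³ + 4·x + 0 mod 13, then count y ∈ F_13 with y² ≡ rhs.
  x = 0: rhs = 0, matching y values: 0 (1 points).
  x = 1: rhs = 5, matching y values: none (0 points).
  x = 2: rhs = 3, matching y values: 4, 9 (2 points).
  x = 3: rhs = 0, matching y values: 0 (1 points).
  x = 4: rhs = 2, matching y values: none (0 points).
  x = 5: rhs = 2, matching y values: none (0 points).
  x = 6: rhs = 6, matching y values: none (0 points).
  x = 7: rhs = 7, matching y values: none (0 points).
  x = 8: rhs = 11, matching y values: none (0 points).
  x = 9: rhs = 11, matching y values: none (0 points).
  x = 10: rhs = 0, matching y values: 0 (1 points).
  x = 11: rhs = 10, matching y values: 6, 7 (2 points).
  x = 12: rhs = 8, matching y values: none (0 points).
Total affine count: 7.
Full point count |E(F_13)| = 7 + 1 = 8.
Hasse bound: |8 − (13+1)| = |-6| = 6 ≤ 2√13 ≈ 7.2111 ✓.


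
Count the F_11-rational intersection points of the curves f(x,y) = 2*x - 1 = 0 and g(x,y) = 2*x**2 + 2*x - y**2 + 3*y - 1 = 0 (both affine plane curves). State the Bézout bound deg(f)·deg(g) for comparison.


Common zeros: {(6, 7)}; count = 1; Bézout bound = 2.

deg(f) = 1, deg(g) = 2, so Bézout bound = 2.
Scan x ∈ F_11. For each x, list the y ∈ F_11 with f(x, y) ≡ 0 and those with g(x, y) ≡ 0 (mod 11); the common zeros in that column are the intersection.
  x = 0: f ≡ 0 at y ∈ ∅; g ≡ 0 at y ∈ {5, 9}; common: ∅.
  x = 1: f ≡ 0 at y ∈ ∅; g ≡ 0 at y ∈ ∅; common: ∅.
  x = 2: f ≡ 0 at y ∈ ∅; g ≡ 0 at y ∈ {0, 3}; common: ∅.
  x = 3: f ≡ 0 at y ∈ ∅; g ≡ 0 at y ∈ ∅; common: ∅.
  x = 4: f ≡ 0 at y ∈ ∅; g ≡ 0 at y ∈ {7}; common: ∅.
  x = 5: f ≡ 0 at y ∈ ∅; g ≡ 0 at y ∈ {4, 10}; common: ∅.
  x = 6: f ≡ 0 at y ∈ {0, 1, 2, 3, 4, 5, 6, 7, 8, 9, 10}; g ≡ 0 at y ∈ {7}; common: {7}.
  x = 7: f ≡ 0 at y ∈ ∅; g ≡ 0 at y ∈ ∅; common: ∅.
  x = 8: f ≡ 0 at y ∈ ∅; g ≡ 0 at y ∈ {0, 3}; common: ∅.
  x = 9: f ≡ 0 at y ∈ ∅; g ≡ 0 at y ∈ ∅; common: ∅.
  x = 10: f ≡ 0 at y ∈ ∅; g ≡ 0 at y ∈ {5, 9}; common: ∅.
Collecting: common zeros = {(6, 7)}, so the count is 1.
Comparison with the Bézout bound: 1 ≤ 2 = deg(f)·deg(g), as expected for curves with no common component (the affine F_11-count falls short of the bound because intersections may lie at infinity, over extension fields, or carry multiplicity).


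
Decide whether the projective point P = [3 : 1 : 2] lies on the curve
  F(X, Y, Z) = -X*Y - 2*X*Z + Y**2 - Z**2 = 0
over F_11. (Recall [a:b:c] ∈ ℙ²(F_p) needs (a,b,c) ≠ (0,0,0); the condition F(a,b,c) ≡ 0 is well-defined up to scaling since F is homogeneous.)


F(3,1,2) ≡ 4 (mod 11); P is NOT on the curve.

Evaluate F(3, 1, 2) term-by-term (mod 11).
  -X*Y ↦ -1·3·1·1 = -3
  -2*X*Z ↦ -2·3·1·2 = -12
  Y**2 ↦ 1·1·1·1 = 1
  -Z**2 ↦ -1·1·1·4 = -4
Sum: F(3, 1, 2) = (-3) + (-12) + (1) + (-4) = -18.
Reducing mod 11: -18 ≡ 4 (mod 11).
Since F(a, b, c) ≡ 4 ≠ 0 (mod 11), P does NOT lie on the curve.


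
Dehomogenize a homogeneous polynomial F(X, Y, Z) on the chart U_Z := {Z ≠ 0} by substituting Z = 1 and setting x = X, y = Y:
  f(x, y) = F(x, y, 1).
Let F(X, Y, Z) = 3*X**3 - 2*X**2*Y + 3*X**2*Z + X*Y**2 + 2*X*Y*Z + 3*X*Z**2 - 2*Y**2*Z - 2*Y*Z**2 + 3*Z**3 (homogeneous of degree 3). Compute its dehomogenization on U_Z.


f(x, y) = 3*x**3 - 2*x**2*y + 3*x**2 + x*y**2 + 2*x*y + 3*x - 2*y**2 - 2*y + 3

On U_Z we set Z = 1. Each monomial c·X^i·Y^j·Z^k in F becomes c·x^i·y^j·1^k = c·x^i·y^j.
Substituting Z = 1: F(X, Y, 1) = 3*x**3 - 2*x**2*y + 3*x**2 + x*y**2 + 2*x*y + 3*x - 2*y**2 - 2*y + 3.
Note: deg(f) ≤ deg(F) = 3; strict inequality happens when F is divisible by Z (lost terms).


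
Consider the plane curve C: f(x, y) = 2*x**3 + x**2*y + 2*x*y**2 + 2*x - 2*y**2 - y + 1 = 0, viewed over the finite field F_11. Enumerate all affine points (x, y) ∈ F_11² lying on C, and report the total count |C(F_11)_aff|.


Affine F_11-points: {(0, 6), (0, 10), (3, 3), (3, 6), (5, 2), (5, 6), (9, 1), (9, 5)}; count = 8.

For each of the 121 pairs (x, y) ∈ F_11², evaluate f(x, y) mod 11. Record the zeros.
  x = 0: [0↦1, 1↦9, 2↦2, 3↦2, 4↦9, 5↦1, 6↦0, 7↦6, 8↦8, 9↦6, 10↦0]  zeros at y ∈ {6, 10}
  x = 1: [0↦5, 1↦5, 2↦5, 3↦5, 4↦5, 5↦5, 6↦5, 7↦5, 8↦5, 9↦5, 10↦5]  zeros at y ∈ ∅
  x = 2: [0↦10, 1↦4, 2↦2, 3↦4, 4↦10, 5↦9, 6↦1, 7↦8, 8↦8, 9↦1, 10↦9]  zeros at y ∈ ∅
  x = 3: [0↦6, 1↦7, 2↦5, 3↦0, 4↦3, 5↦3, 6↦0, 7↦5, 8↦7, 9↦6, 10↦2]  zeros at y ∈ {3, 6}
  x = 4: [0↦5, 1↦4, 2↦4, 3↦5, 4↦7, 5↦10, 6↦3, 7↦8, 8↦3, 9↦10, 10↦7]  zeros at y ∈ ∅
  x = 5: [0↦8, 1↦7, 2↦0, 3↦9, 4↦1, 5↦9, 6↦0, 7↦7, 8↦8, 9↦3, 10↦3]  zeros at y ∈ {2, 6}
  x = 6: [0↦5, 1↦6, 2↦5, 3↦2, 4↦8, 5↦1, 6↦3, 7↦3, 8↦1, 9↦8, 10↦2]  zeros at y ∈ ∅
  x = 7: [0↦8, 1↦2, 2↦9, 3↦7, 4↦7, 5↦9, 6↦2, 7↦8, 8↦5, 9↦4, 10↦5]  zeros at y ∈ ∅
  x = 8: [0↦7, 1↦7, 2↦2, 3↦3, 4↦10, 5↦1, 6↦9, 7↦1, 8↦10, 9↦3, 10↦2]  zeros at y ∈ ∅
  x = 9: [0↦3, 1↦0, 2↦7, 3↦2, 4↦7, 5↦0, 6↦3, 7↦5, 8↦6, 9↦6, 10↦5]  zeros at y ∈ {1, 5}
  x = 10: [0↦8, 1↦4, 2↦3, 3↦5, 4↦10, 5↦7, 6↦7, 7↦10, 8↦5, 9↦3, 10↦4]  zeros at y ∈ ∅
Collecting zeros: affine points = {(0, 6), (0, 10), (3, 3), (3, 6), (5, 2), (5, 6), (9, 1), (9, 5)}.
Total count |C(F_11)_aff| = 8.


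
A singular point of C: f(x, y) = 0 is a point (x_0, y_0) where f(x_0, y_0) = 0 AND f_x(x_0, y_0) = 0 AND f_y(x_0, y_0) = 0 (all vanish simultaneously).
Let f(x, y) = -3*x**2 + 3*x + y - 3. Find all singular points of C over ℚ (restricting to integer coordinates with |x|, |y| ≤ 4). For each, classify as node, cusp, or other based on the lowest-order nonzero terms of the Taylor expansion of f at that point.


No singular points in the scanned grid; C is smooth there.

Compute partial derivatives:
  f_x = 3 - 6*x.
  f_y = 1.
f_y = 1 is a nonzero constant, so f_y never vanishes: no point (x, y) can satisfy f = f_x = f_y = 0. In particular no (x, y) ∈ {−4, ..., 4}² is singular; the curve is smooth.


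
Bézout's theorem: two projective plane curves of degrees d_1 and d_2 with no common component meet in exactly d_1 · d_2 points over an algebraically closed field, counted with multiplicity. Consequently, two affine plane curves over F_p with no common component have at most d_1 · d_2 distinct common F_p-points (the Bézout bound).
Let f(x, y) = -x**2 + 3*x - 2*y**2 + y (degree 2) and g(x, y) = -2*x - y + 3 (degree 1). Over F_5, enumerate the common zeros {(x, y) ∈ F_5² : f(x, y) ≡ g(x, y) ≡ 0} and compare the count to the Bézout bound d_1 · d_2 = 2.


Common zeros: {(0, 3)}; count = 1; Bézout bound = 2.

deg(f) = 2, deg(g) = 1, so Bézout bound = 2.
Scan x ∈ F_5. For each x, list the y ∈ F_5 with f(x, y) ≡ 0 and those with g(x, y) ≡ 0 (mod 5); the common zeros in that column are the intersection.
  x = 0: f ≡ 0 at y ∈ {0, 3}; g ≡ 0 at y ∈ {3}; common: {3}.
  x = 1: f ≡ 0 at y ∈ ∅; g ≡ 0 at y ∈ {1}; common: ∅.
  x = 2: f ≡ 0 at y ∈ ∅; g ≡ 0 at y ∈ {4}; common: ∅.
  x = 3: f ≡ 0 at y ∈ {0, 3}; g ≡ 0 at y ∈ {2}; common: ∅.
  x = 4: f ≡ 0 at y ∈ {1, 2}; g ≡ 0 at y ∈ {0}; common: ∅.
Collecting: common zeros = {(0, 3)}, so the count is 1.
Comparison with the Bézout bound: 1 ≤ 2 = deg(f)·deg(g), as expected for curves with no common component (the affine F_5-count falls short of the bound because intersections may lie at infinity, over extension fields, or carry multiplicity).


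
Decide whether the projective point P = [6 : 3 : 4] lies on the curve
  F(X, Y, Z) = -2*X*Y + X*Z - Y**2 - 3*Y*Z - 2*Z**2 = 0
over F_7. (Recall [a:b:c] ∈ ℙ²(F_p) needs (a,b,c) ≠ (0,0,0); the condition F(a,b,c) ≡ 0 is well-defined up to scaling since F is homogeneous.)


F(6,3,4) ≡ 2 (mod 7); P is NOT on the curve.

Evaluate F(6, 3, 4) term-by-term (mod 7).
  -2*X*Y ↦ -2·6·3·1 = -36
  X*Z ↦ 1·6·1·4 = 24
  -Y**2 ↦ -1·1·9·1 = -9
  -3*Y*Z ↦ -3·1·3·4 = -36
  -2*Z**2 ↦ -2·1·1·16 = -32
Sum: F(6, 3, 4) = (-36) + (24) + (-9) + (-36) + (-32) = -89.
Reducing mod 7: -89 ≡ 2 (mod 7).
Since F(a, b, c) ≡ 2 ≠ 0 (mod 7), P does NOT lie on the curve.


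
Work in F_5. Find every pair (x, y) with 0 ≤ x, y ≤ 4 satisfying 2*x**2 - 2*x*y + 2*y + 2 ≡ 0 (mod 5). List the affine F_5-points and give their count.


Affine F_5-points: {(0, 4), (2, 0), (3, 0), (4, 4)}; count = 4.

For each of the 25 pairs (x, y) ∈ F_5², evaluate f(x, y) mod 5. Record the zeros.
  x = 0: [0↦2, 1↦4, 2↦1, 3↦3, 4↦0]  zeros at y ∈ {4}
  x = 1: [0↦4, 1↦4, 2↦4, 3↦4, 4↦4]  zeros at y ∈ ∅
  x = 2: [0↦0, 1↦3, 2↦1, 3↦4, 4↦2]  zeros at y ∈ {0}
  x = 3: [0↦0, 1↦1, 2↦2, 3↦3, 4↦4]  zeros at y ∈ {0}
  x = 4: [0↦4, 1↦3, 2↦2, 3↦1, 4↦0]  zeros at y ∈ {4}
Collecting zeros: affine points = {(0, 4), (2, 0), (3, 0), (4, 4)}.
Total count |C(F_5)_aff| = 4.


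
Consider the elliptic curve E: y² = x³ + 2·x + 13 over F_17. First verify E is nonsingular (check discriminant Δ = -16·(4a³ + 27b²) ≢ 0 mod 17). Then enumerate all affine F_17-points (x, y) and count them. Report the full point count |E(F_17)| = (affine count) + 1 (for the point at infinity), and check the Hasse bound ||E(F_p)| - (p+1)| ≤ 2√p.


Affine points = {(0, 8), (0, 9), (1, 4), (1, 13), (2, 5), (2, 12), (4, 0), (7, 8), (7, 9), (10, 8), (10, 9), (13, 3), (13, 14), (15, 1), (15, 16)}; affine count = 15; |E(F_17)| = 16.

Discriminant check: Δ ∝ 4a³ + 27b² = 4·2³ + 27·13² = 4·8 + 27·169 ≡ 5 (mod 17). Nonzero ⇒ E is nonsingular.
For each x ∈ F_17, compute rhs = x³ + 2·x + 13 mod 17, then count y ∈ F_17 with y² ≡ rhs.
  x = 0: rhs = 13, matching y values: 8, 9 (2 points).
  x = 1: rhs = 16, matching y values: 4, 13 (2 points).
  x = 2: rhs = 8, matching y values: 5, 12 (2 points).
  x = 3: rhs = 12, matching y values: none (0 points).
  x = 4: rhs = 0, matching y values: 0 (1 points).
  x = 5: rhs = 12, matching y values: none (0 points).
  x = 6: rhs = 3, matching y values: none (0 points).
  x = 7: rhs = 13, matching y values: 8, 9 (2 points).
  x = 8: rhs = 14, matching y values: none (0 points).
  x = 9: rhs = 12, matching y values: none (0 points).
  x = 10: rhs = 13, matching y values: 8, 9 (2 points).
  x = 11: rhs = 6, matching y values: none (0 points).
  x = 12: rhs = 14, matching y values: none (0 points).
  x = 13: rhs = 9, matching y values: 3, 14 (2 points).
  x = 14: rhs = 14, matching y values: none (0 points).
  x = 15: rhs = 1, matching y values: 1, 16 (2 points).
  x = 16: rhs = 10, matching y values: none (0 points).
Total affine count: 15.
Full point count |E(F_17)| = 15 + 1 = 16.
Hasse bound: |16 − (17+1)| = |-2| = 2 ≤ 2√17 ≈ 8.2462 ✓.


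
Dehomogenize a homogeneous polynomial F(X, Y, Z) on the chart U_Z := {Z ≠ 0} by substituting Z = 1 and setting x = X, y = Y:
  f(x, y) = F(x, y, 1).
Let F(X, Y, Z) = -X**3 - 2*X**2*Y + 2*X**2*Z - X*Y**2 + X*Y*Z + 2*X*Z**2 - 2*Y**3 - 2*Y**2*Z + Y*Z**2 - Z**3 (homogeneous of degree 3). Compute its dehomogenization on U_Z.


f(x, y) = -x**3 - 2*x**2*y + 2*x**2 - x*y**2 + x*y + 2*x - 2*y**3 - 2*y**2 + y - 1

On U_Z we set Z = 1. Each monomial c·X^i·Y^j·Z^k in F becomes c·x^i·y^j·1^k = c·x^i·y^j.
Substituting Z = 1: F(X, Y, 1) = -x**3 - 2*x**2*y + 2*x**2 - x*y**2 + x*y + 2*x - 2*y**3 - 2*y**2 + y - 1.
Note: deg(f) ≤ deg(F) = 3; strict inequality happens when F is divisible by Z (lost terms).


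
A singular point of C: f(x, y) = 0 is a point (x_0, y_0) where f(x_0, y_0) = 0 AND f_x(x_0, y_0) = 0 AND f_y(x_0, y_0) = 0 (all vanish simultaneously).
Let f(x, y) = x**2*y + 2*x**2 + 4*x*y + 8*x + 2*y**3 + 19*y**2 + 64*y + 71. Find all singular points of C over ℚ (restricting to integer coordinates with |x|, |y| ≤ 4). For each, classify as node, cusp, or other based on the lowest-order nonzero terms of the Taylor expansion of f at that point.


Singular points: {(-2, -3)}; classification: node.

Compute partial derivatives:
  f_x = 2*x*y + 4*x + 4*y + 8.
  f_y = x**2 + 4*x + 6*y**2 + 38*y + 64.
Scan x_0 ∈ {−4, ..., 4}. For each x_0, f_y(x_0, y) is a polynomial in y; find its integer roots y ∈ {−4, ..., 4}, then test f_x and f at those candidates.
  x = -4: f_y(-4, y) = 6*y**2 + 38*y + 64; no integer root y with |y| ≤ 4.
  x = -3: f_y(-3, y) = 6*y**2 + 38*y + 61; no integer root y with |y| ≤ 4.
  x = -2: f_y(-2, y) = 6*y**2 + 38*y + 60; vanishes at y ∈ {-3}. (-2, -3): f_x = 0, f = 0 — SINGULAR.
  x = -1: f_y(-1, y) = 6*y**2 + 38*y + 61; no integer root y with |y| ≤ 4.
  x = 0: f_y(0, y) = 6*y**2 + 38*y + 64; no integer root y with |y| ≤ 4.
  x = 1: f_y(1, y) = 6*y**2 + 38*y + 69; no integer root y with |y| ≤ 4.
  x = 2: f_y(2, y) = 6*y**2 + 38*y + 76; no integer root y with |y| ≤ 4.
  x = 3: f_y(3, y) = 6*y**2 + 38*y + 85; no integer root y with |y| ≤ 4.
  x = 4: f_y(4, y) = 6*y**2 + 38*y + 96; no integer root y with |y| ≤ 4.
Only singular point on the grid: (-2, -3).
Classify: substitute x = -2 + u, y = -3 + v and expand: f = u**2*v - u**2 + 2*v**3 + v**2.
No constant or linear terms (consistent with a singular point). Quadratic part: -u**2 + v**2. Cubic part: u**2*v + 2*v**3.
The quadratic part v**2 - u**2 = (v − u)(v + u) splits into two distinct linear factors, so there are two distinct tangent lines y − -3 = ±(x − -2) — this is a node (ordinary double point).
Classification: node.


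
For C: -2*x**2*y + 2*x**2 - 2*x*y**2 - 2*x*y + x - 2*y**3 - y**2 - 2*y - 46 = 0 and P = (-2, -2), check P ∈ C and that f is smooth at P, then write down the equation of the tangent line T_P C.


Tangent line at P: -27*x - 42*y - 138 = 0.

Step 1: f(-2, -2) = 0, so P lies on C.
Step 2: partial derivatives
  f_x(x, y) = -4*x*y + 4*x - 2*y**2 - 2*y + 1, f_y(x, y) = -2*x**2 - 4*x*y - 2*x - 6*y**2 - 2*y - 2.
  f_x(P) = -27, f_y(P) = -42 (gradient nonzero, so P is smooth).
Step 3: tangent line at P: -27·(x − -2) + -42·(y − -2) = 0.
Expanding: -27*x - 42*y - 138 = 0.


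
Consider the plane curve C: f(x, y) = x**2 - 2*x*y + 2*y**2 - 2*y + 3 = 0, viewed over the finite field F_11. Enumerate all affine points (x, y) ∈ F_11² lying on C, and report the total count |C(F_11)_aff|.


Affine F_11-points: {(3, 5), (3, 10), (4, 1), (4, 4), (6, 8), (6, 10), (7, 3), (7, 5), (9, 1), (9, 9), (10, 3), (10, 8)}; count = 12.

For each of the 121 pairs (x, y) ∈ F_11², evaluate f(x, y) mod 11. Record the zeros.
  x = 0: [0↦3, 1↦3, 2↦7, 3↦4, 4↦5, 5↦10, 6↦8, 7↦10, 8↦5, 9↦4, 10↦7]  zeros at y ∈ ∅
  x = 1: [0↦4, 1↦2, 2↦4, 3↦10, 4↦9, 5↦1, 6↦8, 7↦8, 8↦1, 9↦9, 10↦10]  zeros at y ∈ ∅
  x = 2: [0↦7, 1↦3, 2↦3, 3↦7, 4↦4, 5↦5, 6↦10, 7↦8, 8↦10, 9↦5, 10↦4]  zeros at y ∈ ∅
  x = 3: [0↦1, 1↦6, 2↦4, 3↦6, 4↦1, 5↦0, 6↦3, 7↦10, 8↦10, 9↦3, 10↦0]  zeros at y ∈ {5, 10}
  x = 4: [0↦8, 1↦0, 2↦7, 3↦7, 4↦0, 5↦8, 6↦9, 7↦3, 8↦1, 9↦3, 10↦9]  zeros at y ∈ {1, 4}
  x = 5: [0↦6, 1↦7, 2↦1, 3↦10, 4↦1, 5↦7, 6↦6, 7↦9, 8↦5, 9↦5, 10↦9]  zeros at y ∈ ∅
  x = 6: [0↦6, 1↦5, 2↦8, 3↦4, 4↦4, 5↦8, 6↦5, 7↦6, 8↦0, 9↦9, 10↦0]  zeros at y ∈ {8, 10}
  x = 7: [0↦8, 1↦5, 2↦6, 3↦0, 4↦9, 5↦0, 6↦6, 7↦5, 8↦8, 9↦4, 10↦4]  zeros at y ∈ {3, 5}
  x = 8: [0↦1, 1↦7, 2↦6, 3↦9, 4↦5, 5↦5, 6↦9, 7↦6, 8↦7, 9↦1, 10↦10]  zeros at y ∈ ∅
  x = 9: [0↦7, 1↦0, 2↦8, 3↦9, 4↦3, 5↦1, 6↦3, 7↦9, 8↦8, 9↦0, 10↦7]  zeros at y ∈ {1, 9}
  x = 10: [0↦4, 1↦6, 2↦1, 3↦0, 4↦3, 5↦10, 6↦10, 7↦3, 8↦0, 9↦1, 10↦6]  zeros at y ∈ {3, 8}
Collecting zeros: affine points = {(3, 5), (3, 10), (4, 1), (4, 4), (6, 8), (6, 10), (7, 3), (7, 5), (9, 1), (9, 9), (10, 3), (10, 8)}.
Total count |C(F_11)_aff| = 12.


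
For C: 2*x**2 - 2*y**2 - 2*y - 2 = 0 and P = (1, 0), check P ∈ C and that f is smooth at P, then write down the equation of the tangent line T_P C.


Tangent line at P: 4*x - 2*y - 4 = 0.

Step 1: f(1, 0) = 0, so P lies on C.
Step 2: partial derivatives
  f_x(x, y) = 4*x, f_y(x, y) = -4*y - 2.
  f_x(P) = 4, f_y(P) = -2 (gradient nonzero, so P is smooth).
Step 3: tangent line at P: 4·(x − 1) + -2·(y − 0) = 0.
Expanding: 4*x - 2*y - 4 = 0.


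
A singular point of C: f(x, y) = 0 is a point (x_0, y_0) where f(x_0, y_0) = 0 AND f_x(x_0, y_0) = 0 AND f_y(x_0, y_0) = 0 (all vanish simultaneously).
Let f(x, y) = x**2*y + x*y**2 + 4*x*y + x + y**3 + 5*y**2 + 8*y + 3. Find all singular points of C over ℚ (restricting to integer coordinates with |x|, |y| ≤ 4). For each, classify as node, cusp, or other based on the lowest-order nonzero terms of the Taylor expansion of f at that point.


Singular points: {(-1, -1)}; classification: node.

Compute partial derivatives:
  f_x = 2*x*y + y**2 + 4*y + 1.
  f_y = x**2 + 2*x*y + 4*x + 3*y**2 + 10*y + 8.
Scan x_0 ∈ {−4, ..., 4}. For each x_0, f_y(x_0, y) is a polynomial in y; find its integer roots y ∈ {−4, ..., 4}, then test f_x and f at those candidates.
  x = -4: f_y(-4, y) = 3*y**2 + 2*y + 8; no integer root y with |y| ≤ 4.
  x = -3: f_y(-3, y) = 3*y**2 + 4*y + 5; no integer root y with |y| ≤ 4.
  x = -2: f_y(-2, y) = 3*y**2 + 6*y + 4; no integer root y with |y| ≤ 4.
  x = -1: f_y(-1, y) = 3*y**2 + 8*y + 5; vanishes at y ∈ {-1}. (-1, -1): f_x = 0, f = 0 — SINGULAR.
  x = 0: f_y(0, y) = 3*y**2 + 10*y + 8; vanishes at y ∈ {-2}. (0, -2): f_x = -3 ≠ 0.
  x = 1: f_y(1, y) = 3*y**2 + 12*y + 13; no integer root y with |y| ≤ 4.
  x = 2: f_y(2, y) = 3*y**2 + 14*y + 20; no integer root y with |y| ≤ 4.
  x = 3: f_y(3, y) = 3*y**2 + 16*y + 29; no integer root y with |y| ≤ 4.
  x = 4: f_y(4, y) = 3*y**2 + 18*y + 40; no integer root y with |y| ≤ 4.
Only singular point on the grid: (-1, -1).
Classify: substitute x = -1 + u, y = -1 + v and expand: f = u**2*v - u**2 + u*v**2 + v**3 + v**2.
No constant or linear terms (consistent with a singular point). Quadratic part: -u**2 + v**2. Cubic part: u**2*v + u*v**2 + v**3.
The quadratic part v**2 - u**2 = (v − u)(v + u) splits into two distinct linear factors, so there are two distinct tangent lines y − -1 = ±(x − -1) — this is a node (ordinary double point).
Classification: node.


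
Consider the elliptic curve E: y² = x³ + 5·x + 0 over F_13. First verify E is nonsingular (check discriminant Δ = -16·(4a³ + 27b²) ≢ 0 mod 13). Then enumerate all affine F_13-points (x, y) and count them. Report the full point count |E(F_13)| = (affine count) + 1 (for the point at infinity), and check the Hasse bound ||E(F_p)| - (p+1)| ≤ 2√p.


Affine points = {(0, 0), (3, 4), (3, 9), (6, 5), (6, 8), (7, 1), (7, 12), (10, 6), (10, 7)}; affine count = 9; |E(F_13)| = 10.

Discriminant check: Δ ∝ 4a³ + 27b² = 4·5³ + 27·0² = 4·125 + 27·0 ≡ 6 (mod 13). Nonzero ⇒ E is nonsingular.
For each x ∈ F_13, compute rhs = x³ + 5·x + 0 mod 13, then count y ∈ F_13 with y² ≡ rhs.
  x = 0: rhs = 0, matching y values: 0 (1 points).
  x = 1: rhs = 6, matching y values: none (0 points).
  x = 2: rhs = 5, matching y values: none (0 points).
  x = 3: rhs = 3, matching y values: 4, 9 (2 points).
  x = 4: rhs = 6, matching y values: none (0 points).
  x = 5: rhs = 7, matching y values: none (0 points).
  x = 6: rhs = 12, matching y values: 5, 8 (2 points).
  x = 7: rhs = 1, matching y values: 1, 12 (2 points).
  x = 8: rhs = 6, matching y values: none (0 points).
  x = 9: rhs = 7, matching y values: none (0 points).
  x = 10: rhs = 10, matching y values: 6, 7 (2 points).
  x = 11: rhs = 8, matching y values: none (0 points).
  x = 12: rhs = 7, matching y values: none (0 points).
Total affine count: 9.
Full point count |E(F_13)| = 9 + 1 = 10.
Hasse bound: |10 − (13+1)| = |-4| = 4 ≤ 2√13 ≈ 7.2111 ✓.


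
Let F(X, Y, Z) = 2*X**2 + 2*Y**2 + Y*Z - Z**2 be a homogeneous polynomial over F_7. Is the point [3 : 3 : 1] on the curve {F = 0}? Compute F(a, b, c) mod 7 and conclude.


F(3,3,1) ≡ 3 (mod 7); P is NOT on the curve.

Evaluate F(3, 3, 1) term-by-term (mod 7).
  2*X**2 ↦ 2·9·1·1 = 18
  2*Y**2 ↦ 2·1·9·1 = 18
  Y*Z ↦ 1·1·3·1 = 3
  -Z**2 ↦ -1·1·1·1 = -1
Sum: F(3, 3, 1) = (18) + (18) + (3) + (-1) = 38.
Reducing mod 7: 38 ≡ 3 (mod 7).
Since F(a, b, c) ≡ 3 ≠ 0 (mod 7), P does NOT lie on the curve.


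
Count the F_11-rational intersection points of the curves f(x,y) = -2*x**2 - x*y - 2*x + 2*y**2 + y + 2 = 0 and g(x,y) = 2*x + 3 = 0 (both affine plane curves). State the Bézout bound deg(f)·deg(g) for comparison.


Common zeros: {(4, 8), (4, 10)}; count = 2; Bézout bound = 2.

deg(f) = 2, deg(g) = 1, so Bézout bound = 2.
Scan x ∈ F_11. For each x, list the y ∈ F_11 with f(x, y) ≡ 0 and those with g(x, y) ≡ 0 (mod 11); the common zeros in that column are the intersection.
  x = 0: f ≡ 0 at y ∈ ∅; g ≡ 0 at y ∈ ∅; common: ∅.
  x = 1: f ≡ 0 at y ∈ {1, 10}; g ≡ 0 at y ∈ ∅; common: ∅.
  x = 2: f ≡ 0 at y ∈ {8, 9}; g ≡ 0 at y ∈ ∅; common: ∅.
  x = 3: f ≡ 0 at y ∈ {0, 1}; g ≡ 0 at y ∈ ∅; common: ∅.
  x = 4: f ≡ 0 at y ∈ {8, 10}; g ≡ 0 at y ∈ {0, 1, 2, 3, 4, 5, 6, 7, 8, 9, 10}; common: {8, 10}.
  x = 5: f ≡ 0 at y ∈ ∅; g ≡ 0 at y ∈ ∅; common: ∅.
  x = 6: f ≡ 0 at y ∈ ∅; g ≡ 0 at y ∈ ∅; common: ∅.
  x = 7: f ≡ 0 at y ∈ {0, 3}; g ≡ 0 at y ∈ ∅; common: ∅.
  x = 8: f ≡ 0 at y ∈ ∅; g ≡ 0 at y ∈ ∅; common: ∅.
  x = 9: f ≡ 0 at y ∈ {6, 9}; g ≡ 0 at y ∈ ∅; common: ∅.
  x = 10: f ≡ 0 at y ∈ ∅; g ≡ 0 at y ∈ ∅; common: ∅.
Collecting: common zeros = {(4, 8), (4, 10)}, so the count is 2.
Comparison with the Bézout bound: 2 ≤ 2 = deg(f)·deg(g), as expected for curves with no common component (the bound is attained).


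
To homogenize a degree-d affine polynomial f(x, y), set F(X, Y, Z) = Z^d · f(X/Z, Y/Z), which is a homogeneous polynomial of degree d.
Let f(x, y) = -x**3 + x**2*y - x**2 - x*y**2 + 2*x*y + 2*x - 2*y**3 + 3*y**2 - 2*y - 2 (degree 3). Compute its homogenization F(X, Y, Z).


F(X, Y, Z) = -X**3 + X**2*Y - X**2*Z - X*Y**2 + 2*X*Y*Z + 2*X*Z**2 - 2*Y**3 + 3*Y**2*Z - 2*Y*Z**2 - 2*Z**3

deg(f) = 3.
Substitute x = X/Z, y = Y/Z into f, then multiply by Z^3.
  monomial -1·x^3·y^0 ↦ -1·X^3·Y^0·Z^0.
  monomial 1·x^2·y^1 ↦ 1·X^2·Y^1·Z^0.
  monomial -1·x^2·y^0 ↦ -1·X^2·Y^0·Z^1.
  monomial -1·x^1·y^2 ↦ -1·X^1·Y^2·Z^0.
  monomial 2·x^1·y^1 ↦ 2·X^1·Y^1·Z^1.
  monomial 2·x^1·y^0 ↦ 2·X^1·Y^0·Z^2.
  monomial -2·x^0·y^3 ↦ -2·X^0·Y^3·Z^0.
  monomial 3·x^0·y^2 ↦ 3·X^0·Y^2·Z^1.
  monomial -2·x^0·y^1 ↦ -2·X^0·Y^1·Z^2.
  monomial -2·x^0·y^0 ↦ -2·X^0·Y^0·Z^3.
Collecting: F(X, Y, Z) = -X**3 + X**2*Y - X**2*Z - X*Y**2 + 2*X*Y*Z + 2*X*Z**2 - 2*Y**3 + 3*Y**2*Z - 2*Y*Z**2 - 2*Z**3.


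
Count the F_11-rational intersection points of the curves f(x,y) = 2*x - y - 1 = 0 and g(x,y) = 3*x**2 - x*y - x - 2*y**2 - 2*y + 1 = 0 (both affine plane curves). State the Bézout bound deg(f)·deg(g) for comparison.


Common zeros: {(5, 9)}; count = 1; Bézout bound = 2.

deg(f) = 1, deg(g) = 2, so Bézout bound = 2.
Scan x ∈ F_11. For each x, list the y ∈ F_11 with f(x, y) ≡ 0 and those with g(x, y) ≡ 0 (mod 11); the common zeros in that column are the intersection.
  x = 0: f ≡ 0 at y ∈ {10}; g ≡ 0 at y ∈ {2, 8}; common: ∅.
  x = 1: f ≡ 0 at y ∈ {1}; g ≡ 0 at y ∈ {2}; common: ∅.
  x = 2: f ≡ 0 at y ∈ {3}; g ≡ 0 at y ∈ {0, 9}; common: ∅.
  x = 3: f ≡ 0 at y ∈ {5}; g ≡ 0 at y ∈ {6, 8}; common: ∅.
  x = 4: f ≡ 0 at y ∈ {7}; g ≡ 0 at y ∈ {4}; common: ∅.
  x = 5: f ≡ 0 at y ∈ {9}; g ≡ 0 at y ∈ {4, 9}; common: {9}.
  x = 6: f ≡ 0 at y ∈ {0}; g ≡ 0 at y ∈ ∅; common: ∅.
  x = 7: f ≡ 0 at y ∈ {2}; g ≡ 0 at y ∈ ∅; common: ∅.
  x = 8: f ≡ 0 at y ∈ {4}; g ≡ 0 at y ∈ ∅; common: ∅.
  x = 9: f ≡ 0 at y ∈ {6}; g ≡ 0 at y ∈ ∅; common: ∅.
  x = 10: f ≡ 0 at y ∈ {8}; g ≡ 0 at y ∈ ∅; common: ∅.
Collecting: common zeros = {(5, 9)}, so the count is 1.
Comparison with the Bézout bound: 1 ≤ 2 = deg(f)·deg(g), as expected for curves with no common component (the affine F_11-count falls short of the bound because intersections may lie at infinity, over extension fields, or carry multiplicity).


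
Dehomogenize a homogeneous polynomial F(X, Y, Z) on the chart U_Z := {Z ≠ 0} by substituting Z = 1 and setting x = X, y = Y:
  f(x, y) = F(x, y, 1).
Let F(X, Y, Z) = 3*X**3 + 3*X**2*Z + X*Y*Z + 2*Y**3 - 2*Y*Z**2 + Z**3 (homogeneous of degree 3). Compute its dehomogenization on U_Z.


f(x, y) = 3*x**3 + 3*x**2 + x*y + 2*y**3 - 2*y + 1

On U_Z we set Z = 1. Each monomial c·X^i·Y^j·Z^k in F becomes c·x^i·y^j·1^k = c·x^i·y^j.
Substituting Z = 1: F(X, Y, 1) = 3*x**3 + 3*x**2 + x*y + 2*y**3 - 2*y + 1.
Note: deg(f) ≤ deg(F) = 3; strict inequality happens when F is divisible by Z (lost terms).


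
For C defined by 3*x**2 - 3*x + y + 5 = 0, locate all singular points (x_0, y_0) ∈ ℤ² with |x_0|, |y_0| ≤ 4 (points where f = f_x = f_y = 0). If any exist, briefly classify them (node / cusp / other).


No singular points in the scanned grid; C is smooth there.

Compute partial derivatives:
  f_x = 6*x - 3.
  f_y = 1.
f_y = 1 is a nonzero constant, so f_y never vanishes: no point (x, y) can satisfy f = f_x = f_y = 0. In particular no (x, y) ∈ {−4, ..., 4}² is singular; the curve is smooth.


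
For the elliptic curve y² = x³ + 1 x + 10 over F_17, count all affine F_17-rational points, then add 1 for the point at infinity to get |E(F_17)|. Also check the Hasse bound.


Affine points = {(5, 2), (5, 15), (9, 0), (10, 0), (11, 3), (11, 14), (12, 4), (12, 13), (15, 0), (16, 5), (16, 12)}; affine count = 11; |E(F_17)| = 12.

Discriminant check: Δ ∝ 4a³ + 27b² = 4·1³ + 27·10² = 4·1 + 27·100 ≡ 1 (mod 17). Nonzero ⇒ E is nonsingular.
For each x ∈ F_17, compute rhs = x³ + 1·x + 10 mod 17, then count y ∈ F_17 with y² ≡ rhs.
  x = 0: rhs = 10, matching y values: none (0 points).
  x = 1: rhs = 12, matching y values: none (0 points).
  x = 2: rhs = 3, matching y values: none (0 points).
  x = 3: rhs = 6, matching y values: none (0 points).
  x = 4: rhs = 10, matching y values: none (0 points).
  x = 5: rhs = 4, matching y values: 2, 15 (2 points).
  x = 6: rhs = 11, matching y values: none (0 points).
  x = 7: rhs = 3, matching y values: none (0 points).
  x = 8: rhs = 3, matching y values: none (0 points).
  x = 9: rhs = 0, matching y values: 0 (1 points).
  x = 10: rhs = 0, matching y values: 0 (1 points).
  x = 11: rhs = 9, matching y values: 3, 14 (2 points).
  x = 12: rhs = 16, matching y values: 4, 13 (2 points).
  x = 13: rhs = 10, matching y values: none (0 points).
  x = 14: rhs = 14, matching y values: none (0 points).
  x = 15: rhs = 0, matching y values: 0 (1 points).
  x = 16: rhs = 8, matching y values: 5, 12 (2 points).
Total affine count: 11.
Full point count |E(F_17)| = 11 + 1 = 12.
Hasse bound: |12 − (17+1)| = |-6| = 6 ≤ 2√17 ≈ 8.2462 ✓.


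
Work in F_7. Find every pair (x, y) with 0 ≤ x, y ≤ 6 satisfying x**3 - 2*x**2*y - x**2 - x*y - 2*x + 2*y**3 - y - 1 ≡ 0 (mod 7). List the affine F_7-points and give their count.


Affine F_7-points: {(0, 1), (2, 2), (5, 1), (5, 2), (5, 4), (6, 4)}; count = 6.

For each of the 49 pairs (x, y) ∈ F_7², evaluate f(x, y) mod 7. Record the zeros.
  x = 0: [0↦6, 1↦0, 2↦6, 3↦1, 4↦4, 5↦6, 6↦5]  zeros at y ∈ {1}
  x = 1: [0↦4, 1↦2, 2↦5, 3↦4, 4↦4, 5↦3, 6↦6]  zeros at y ∈ ∅
  x = 2: [0↦6, 1↦4, 2↦0, 3↦6, 4↦6, 5↦5, 6↦1]  zeros at y ∈ {2}
  x = 3: [0↦4, 1↦5, 2↦4, 3↦6, 4↦2, 5↦4, 6↦3]  zeros at y ∈ ∅
  x = 4: [0↦4, 1↦4, 2↦2, 3↦3, 4↦5, 5↦6, 6↦4]  zeros at y ∈ ∅
  x = 5: [0↦5, 1↦0, 2↦0, 3↦3, 4↦0, 5↦3, 6↦3]  zeros at y ∈ {1, 2, 4}
  x = 6: [0↦6, 1↦6, 2↦4, 3↦5, 4↦0, 5↦1, 6↦6]  zeros at y ∈ {4}
Collecting zeros: affine points = {(0, 1), (2, 2), (5, 1), (5, 2), (5, 4), (6, 4)}.
Total count |C(F_7)_aff| = 6.


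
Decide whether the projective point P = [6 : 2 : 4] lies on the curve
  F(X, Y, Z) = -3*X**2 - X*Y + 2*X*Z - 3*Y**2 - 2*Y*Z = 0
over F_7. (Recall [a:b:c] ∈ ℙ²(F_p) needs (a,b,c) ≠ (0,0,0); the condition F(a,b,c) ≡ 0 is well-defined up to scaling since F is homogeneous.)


F(6,2,4) ≡ 5 (mod 7); P is NOT on the curve.

Evaluate F(6, 2, 4) term-by-term (mod 7).
  -3*X**2 ↦ -3·36·1·1 = -108
  -X*Y ↦ -1·6·2·1 = -12
  2*X*Z ↦ 2·6·1·4 = 48
  -3*Y**2 ↦ -3·1·4·1 = -12
  -2*Y*Z ↦ -2·1·2·4 = -16
Sum: F(6, 2, 4) = (-108) + (-12) + (48) + (-12) + (-16) = -100.
Reducing mod 7: -100 ≡ 5 (mod 7).
Since F(a, b, c) ≡ 5 ≠ 0 (mod 7), P does NOT lie on the curve.


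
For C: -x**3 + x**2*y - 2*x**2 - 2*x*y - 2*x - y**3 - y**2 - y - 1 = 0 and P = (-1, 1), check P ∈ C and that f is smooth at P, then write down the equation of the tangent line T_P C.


Tangent line at P: -5*x - 3*y - 2 = 0.

Step 1: f(-1, 1) = 0, so P lies on C.
Step 2: partial derivatives
  f_x(x, y) = -3*x**2 + 2*x*y - 4*x - 2*y - 2, f_y(x, y) = x**2 - 2*x - 3*y**2 - 2*y - 1.
  f_x(P) = -5, f_y(P) = -3 (gradient nonzero, so P is smooth).
Step 3: tangent line at P: -5·(x − -1) + -3·(y − 1) = 0.
Expanding: -5*x - 3*y - 2 = 0.


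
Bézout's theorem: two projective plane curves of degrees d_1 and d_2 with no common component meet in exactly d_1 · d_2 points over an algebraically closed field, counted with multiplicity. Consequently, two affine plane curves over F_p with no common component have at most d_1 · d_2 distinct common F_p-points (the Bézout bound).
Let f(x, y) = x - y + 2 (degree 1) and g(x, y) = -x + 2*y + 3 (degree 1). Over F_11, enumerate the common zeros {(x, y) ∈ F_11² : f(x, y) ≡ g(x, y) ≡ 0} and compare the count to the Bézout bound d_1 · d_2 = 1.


Common zeros: {(4, 6)}; count = 1; Bézout bound = 1.

deg(f) = 1, deg(g) = 1, so Bézout bound = 1.
Scan x ∈ F_11. For each x, list the y ∈ F_11 with f(x, y) ≡ 0 and those with g(x, y) ≡ 0 (mod 11); the common zeros in that column are the intersection.
  x = 0: f ≡ 0 at y ∈ {2}; g ≡ 0 at y ∈ {4}; common: ∅.
  x = 1: f ≡ 0 at y ∈ {3}; g ≡ 0 at y ∈ {10}; common: ∅.
  x = 2: f ≡ 0 at y ∈ {4}; g ≡ 0 at y ∈ {5}; common: ∅.
  x = 3: f ≡ 0 at y ∈ {5}; g ≡ 0 at y ∈ {0}; common: ∅.
  x = 4: f ≡ 0 at y ∈ {6}; g ≡ 0 at y ∈ {6}; common: {6}.
  x = 5: f ≡ 0 at y ∈ {7}; g ≡ 0 at y ∈ {1}; common: ∅.
  x = 6: f ≡ 0 at y ∈ {8}; g ≡ 0 at y ∈ {7}; common: ∅.
  x = 7: f ≡ 0 at y ∈ {9}; g ≡ 0 at y ∈ {2}; common: ∅.
  x = 8: f ≡ 0 at y ∈ {10}; g ≡ 0 at y ∈ {8}; common: ∅.
  x = 9: f ≡ 0 at y ∈ {0}; g ≡ 0 at y ∈ {3}; common: ∅.
  x = 10: f ≡ 0 at y ∈ {1}; g ≡ 0 at y ∈ {9}; common: ∅.
Collecting: common zeros = {(4, 6)}, so the count is 1.
Comparison with the Bézout bound: 1 ≤ 1 = deg(f)·deg(g), as expected for curves with no common component (the bound is attained).


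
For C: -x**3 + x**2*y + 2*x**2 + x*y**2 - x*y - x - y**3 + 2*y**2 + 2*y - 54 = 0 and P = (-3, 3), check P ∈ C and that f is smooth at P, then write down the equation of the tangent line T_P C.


Tangent line at P: -52*x - 19*y - 99 = 0.

Step 1: f(-3, 3) = 0, so P lies on C.
Step 2: partial derivatives
  f_x(x, y) = -3*x**2 + 2*x*y + 4*x + y**2 - y - 1, f_y(x, y) = x**2 + 2*x*y - x - 3*y**2 + 4*y + 2.
  f_x(P) = -52, f_y(P) = -19 (gradient nonzero, so P is smooth).
Step 3: tangent line at P: -52·(x − -3) + -19·(y − 3) = 0.
Expanding: -52*x - 19*y - 99 = 0.


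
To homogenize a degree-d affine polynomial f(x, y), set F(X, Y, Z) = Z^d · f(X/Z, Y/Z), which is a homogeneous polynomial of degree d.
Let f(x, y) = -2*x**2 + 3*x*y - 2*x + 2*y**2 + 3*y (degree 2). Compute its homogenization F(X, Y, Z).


F(X, Y, Z) = -2*X**2 + 3*X*Y - 2*X*Z + 2*Y**2 + 3*Y*Z

deg(f) = 2.
Substitute x = X/Z, y = Y/Z into f, then multiply by Z^2.
  monomial -2·x^2·y^0 ↦ -2·X^2·Y^0·Z^0.
  monomial 3·x^1·y^1 ↦ 3·X^1·Y^1·Z^0.
  monomial -2·x^1·y^0 ↦ -2·X^1·Y^0·Z^1.
  monomial 2·x^0·y^2 ↦ 2·X^0·Y^2·Z^0.
  monomial 3·x^0·y^1 ↦ 3·X^0·Y^1·Z^1.
Collecting: F(X, Y, Z) = -2*X**2 + 3*X*Y - 2*X*Z + 2*Y**2 + 3*Y*Z.


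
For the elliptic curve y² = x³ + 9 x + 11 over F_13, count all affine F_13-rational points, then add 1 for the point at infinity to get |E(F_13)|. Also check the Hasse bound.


Affine points = {(3, 0), (5, 5), (5, 8), (7, 1), (7, 12), (8, 6), (8, 7), (10, 3), (10, 10), (12, 1), (12, 12)}; affine count = 11; |E(F_13)| = 12.

Discriminant check: Δ ∝ 4a³ + 27b² = 4·9³ + 27·11² = 4·729 + 27·121 ≡ 8 (mod 13). Nonzero ⇒ E is nonsingular.
For each x ∈ F_13, compute rhs = x³ + 9·x + 11 mod 13, then count y ∈ F_13 with y² ≡ rhs.
  x = 0: rhs = 11, matching y values: none (0 points).
  x = 1: rhs = 8, matching y values: none (0 points).
  x = 2: rhs = 11, matching y values: none (0 points).
  x = 3: rhs = 0, matching y values: 0 (1 points).
  x = 4: rhs = 7, matching y values: none (0 points).
  x = 5: rhs = 12, matching y values: 5, 8 (2 points).
  x = 6: rhs = 8, matching y values: none (0 points).
  x = 7: rhs = 1, matching y values: 1, 12 (2 points).
  x = 8: rhs = 10, matching y values: 6, 7 (2 points).
  x = 9: rhs = 2, matching y values: none (0 points).
  x = 10: rhs = 9, matching y values: 3, 10 (2 points).
  x = 11: rhs = 11, matching y values: none (0 points).
  x = 12: rhs = 1, matching y values: 1, 12 (2 points).
Total affine count: 11.
Full point count |E(F_13)| = 11 + 1 = 12.
Hasse bound: |12 − (13+1)| = |-2| = 2 ≤ 2√13 ≈ 7.2111 ✓.
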